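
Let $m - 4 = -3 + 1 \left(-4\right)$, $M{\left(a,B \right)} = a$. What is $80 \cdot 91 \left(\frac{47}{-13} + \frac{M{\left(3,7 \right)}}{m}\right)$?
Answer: $-33600$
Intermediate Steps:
$m = -3$ ($m = 4 + \left(-3 + 1 \left(-4\right)\right) = 4 - 7 = -3$)
$80 \cdot 91 \left(\frac{47}{-13} + \frac{M{\left(3,7 \right)}}{m}\right) = 80 \cdot 91 \left(\frac{47}{-13} + \frac{3}{-3}\right) = 7280 \left(47 \left(- \frac{1}{13}\right) + 3 \left(- \frac{1}{3}\right)\right) = 7280 \left(- \frac{47}{13} - 1\right) = 7280 \left(- \frac{60}{13}\right) = -33600$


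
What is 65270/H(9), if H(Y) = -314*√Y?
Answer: -32635/471 ≈ -69.289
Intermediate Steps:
65270/H(9) = 65270/((-314*√9)) = 65270/((-314*3)) = 65270/(-942) = 65270*(-1/942) = -32635/471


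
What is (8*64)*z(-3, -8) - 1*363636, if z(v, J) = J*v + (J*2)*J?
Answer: -285812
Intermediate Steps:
z(v, J) = 2*J² + J*v (z(v, J) = J*v + (2*J)*J = J*v + 2*J² = 2*J² + J*v)
(8*64)*z(-3, -8) - 1*363636 = (8*64)*(-8*(-3 + 2*(-8))) - 1*363636 = 512*(-8*(-3 - 16)) - 363636 = 512*(-8*(-19)) - 363636 = 512*152 - 363636 = 77824 - 363636 = -285812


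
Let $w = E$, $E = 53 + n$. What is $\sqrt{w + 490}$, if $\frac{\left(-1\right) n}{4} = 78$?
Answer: $\sqrt{231} \approx 15.199$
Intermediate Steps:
$n = -312$ ($n = \left(-4\right) 78 = -312$)
$E = -259$ ($E = 53 - 312 = -259$)
$w = -259$
$\sqrt{w + 490} = \sqrt{-259 + 490} = \sqrt{231}$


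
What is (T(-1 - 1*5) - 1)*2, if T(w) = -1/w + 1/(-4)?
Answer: -13/6 ≈ -2.1667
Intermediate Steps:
T(w) = -¼ - 1/w (T(w) = -1/w + 1*(-¼) = -1/w - ¼ = -¼ - 1/w)
(T(-1 - 1*5) - 1)*2 = ((-4 - (-1 - 1*5))/(4*(-1 - 1*5)) - 1)*2 = ((-4 - (-1 - 5))/(4*(-1 - 5)) - 1)*2 = ((¼)*(-4 - 1*(-6))/(-6) - 1)*2 = ((¼)*(-⅙)*(-4 + 6) - 1)*2 = ((¼)*(-⅙)*2 - 1)*2 = (-1/12 - 1)*2 = -13/12*2 = -13/6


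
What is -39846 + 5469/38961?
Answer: -517478179/12987 ≈ -39846.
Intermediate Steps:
-39846 + 5469/38961 = -39846 + 5469*(1/38961) = -39846 + 1823/12987 = -517478179/12987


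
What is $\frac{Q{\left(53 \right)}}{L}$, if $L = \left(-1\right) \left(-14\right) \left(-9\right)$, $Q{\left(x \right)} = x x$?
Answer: $- \frac{2809}{126} \approx -22.294$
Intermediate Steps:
$Q{\left(x \right)} = x^{2}$
$L = -126$ ($L = 14 \left(-9\right) = -126$)
$\frac{Q{\left(53 \right)}}{L} = \frac{53^{2}}{-126} = 2809 \left(- \frac{1}{126}\right) = - \frac{2809}{126}$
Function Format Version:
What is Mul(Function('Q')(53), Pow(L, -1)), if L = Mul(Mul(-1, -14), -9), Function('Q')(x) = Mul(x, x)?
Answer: Rational(-2809, 126) ≈ -22.294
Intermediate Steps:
Function('Q')(x) = Pow(x, 2)
L = -126 (L = Mul(14, -9) = -126)
Mul(Function('Q')(53), Pow(L, -1)) = Mul(Pow(53, 2), Pow(-126, -1)) = Mul(2809, Rational(-1, 126)) = Rational(-2809, 126)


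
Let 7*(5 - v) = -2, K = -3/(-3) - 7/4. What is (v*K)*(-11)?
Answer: 1221/28 ≈ 43.607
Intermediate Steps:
K = -3/4 (K = -3*(-1/3) - 7*1/4 = 1 - 7/4 = -3/4 ≈ -0.75000)
v = 37/7 (v = 5 - 1/7*(-2) = 5 + 2/7 = 37/7 ≈ 5.2857)
(v*K)*(-11) = ((37/7)*(-3/4))*(-11) = -111/28*(-11) = 1221/28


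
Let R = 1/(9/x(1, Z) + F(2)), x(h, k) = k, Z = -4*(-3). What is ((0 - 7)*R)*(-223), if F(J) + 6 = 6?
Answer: 6244/3 ≈ 2081.3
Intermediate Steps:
Z = 12
F(J) = 0 (F(J) = -6 + 6 = 0)
R = 4/3 (R = 1/(9/12 + 0) = 1/(9*(1/12) + 0) = 1/(3/4 + 0) = 1/(3/4) = 4/3 ≈ 1.3333)
((0 - 7)*R)*(-223) = ((0 - 7)*(4/3))*(-223) = -7*4/3*(-223) = -28/3*(-223) = 6244/3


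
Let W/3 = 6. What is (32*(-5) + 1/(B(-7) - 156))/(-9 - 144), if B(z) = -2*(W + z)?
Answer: 28481/27234 ≈ 1.0458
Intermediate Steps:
W = 18 (W = 3*6 = 18)
B(z) = -36 - 2*z (B(z) = -2*(18 + z) = -36 - 2*z)
(32*(-5) + 1/(B(-7) - 156))/(-9 - 144) = (32*(-5) + 1/((-36 - 2*(-7)) - 156))/(-9 - 144) = (-160 + 1/((-36 + 14) - 156))/(-153) = -(-160 + 1/(-22 - 156))/153 = -(-160 + 1/(-178))/153 = -(-160 - 1/178)/153 = -1/153*(-28481/178) = 28481/27234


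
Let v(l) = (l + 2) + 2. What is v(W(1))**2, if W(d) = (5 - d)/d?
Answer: 64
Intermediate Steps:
W(d) = (5 - d)/d
v(l) = 4 + l (v(l) = (2 + l) + 2 = 4 + l)
v(W(1))**2 = (4 + (5 - 1*1)/1)**2 = (4 + 1*(5 - 1))**2 = (4 + 1*4)**2 = (4 + 4)**2 = 8**2 = 64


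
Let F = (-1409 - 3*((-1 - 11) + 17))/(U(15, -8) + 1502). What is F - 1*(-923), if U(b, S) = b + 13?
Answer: 705383/765 ≈ 922.07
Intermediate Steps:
U(b, S) = 13 + b
F = -712/765 (F = (-1409 - 3*((-1 - 11) + 17))/((13 + 15) + 1502) = (-1409 - 3*(-12 + 17))/(28 + 1502) = (-1409 - 3*5)/1530 = (-1409 - 15)*(1/1530) = -1424*1/1530 = -712/765 ≈ -0.93072)
F - 1*(-923) = -712/765 - 1*(-923) = -712/765 + 923 = 705383/765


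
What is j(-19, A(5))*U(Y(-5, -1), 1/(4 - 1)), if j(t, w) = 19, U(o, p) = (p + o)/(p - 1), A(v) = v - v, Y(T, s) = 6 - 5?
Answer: -38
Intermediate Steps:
Y(T, s) = 1
A(v) = 0
U(o, p) = (o + p)/(-1 + p)
j(-19, A(5))*U(Y(-5, -1), 1/(4 - 1)) = 19*((1 + 1/(4 - 1))/(-1 + 1/(4 - 1))) = 19*((1 + 1/3)/(-1 + 1/3)) = 19*((4/3)/(-2/3)) = 19*(-3/2*4/3) = 19*(-2) = -38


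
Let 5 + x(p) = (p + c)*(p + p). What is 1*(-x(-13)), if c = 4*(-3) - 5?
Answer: -775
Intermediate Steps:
c = -17 (c = -12 - 5 = -17)
x(p) = -5 + 2*p*(-17 + p) (x(p) = -5 + (p - 17)*(p + p) = -5 + (-17 + p)*(2*p) = -5 + 2*p*(-17 + p))
1*(-x(-13)) = 1*(-(-5 - 34*(-13) + 2*(-13)²)) = 1*(-(-5 + 442 + 2*169)) = 1*(-(-5 + 442 + 338)) = 1*(-1*775) = 1*(-775) = -775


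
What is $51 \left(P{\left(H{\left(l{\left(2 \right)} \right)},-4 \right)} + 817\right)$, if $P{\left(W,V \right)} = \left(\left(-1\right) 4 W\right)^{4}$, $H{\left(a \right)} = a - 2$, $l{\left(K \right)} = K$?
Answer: $41667$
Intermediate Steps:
$H{\left(a \right)} = -2 + a$
$P{\left(W,V \right)} = 256 W^{4}$ ($P{\left(W,V \right)} = \left(- 4 W\right)^{4} = 256 W^{4}$)
$51 \left(P{\left(H{\left(l{\left(2 \right)} \right)},-4 \right)} + 817\right) = 51 \left(256 \left(-2 + 2\right)^{4} + 817\right) = 51 \left(256 \cdot 0^{4} + 817\right) = 51 \left(256 \cdot 0 + 817\right) = 51 \left(0 + 817\right) = 51 \cdot 817 = 41667$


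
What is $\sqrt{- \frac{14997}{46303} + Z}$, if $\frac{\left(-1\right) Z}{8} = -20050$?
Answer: $\frac{7 \sqrt{7018198819541}}{46303} \approx 400.5$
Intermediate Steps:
$Z = 160400$ ($Z = \left(-8\right) \left(-20050\right) = 160400$)
$\sqrt{- \frac{14997}{46303} + Z} = \sqrt{- \frac{14997}{46303} + 160400} = \sqrt{\frac{7426986203}{46303}} = \frac{7 \sqrt{7018198819541}}{46303}$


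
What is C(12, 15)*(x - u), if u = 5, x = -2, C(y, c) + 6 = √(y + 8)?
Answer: 42 - 14*√5 ≈ 10.695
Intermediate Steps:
C(y, c) = -6 + √(8 + y) (C(y, c) = -6 + √(y + 8) = -6 + √(8 + y))
C(12, 15)*(x - u) = (-6 + √(8 + 12))*(-2 - 1*5) = (-6 + √20)*(-2 - 5) = (-6 + 2*√5)*(-7) = 42 - 14*√5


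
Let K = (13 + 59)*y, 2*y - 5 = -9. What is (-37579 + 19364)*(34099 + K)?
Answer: -618490325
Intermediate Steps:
y = -2 (y = 5/2 + (1/2)*(-9) = 5/2 - 9/2 = -2)
K = -144 (K = (13 + 59)*(-2) = 72*(-2) = -144)
(-37579 + 19364)*(34099 + K) = (-37579 + 19364)*(34099 - 144) = -18215*33955 = -618490325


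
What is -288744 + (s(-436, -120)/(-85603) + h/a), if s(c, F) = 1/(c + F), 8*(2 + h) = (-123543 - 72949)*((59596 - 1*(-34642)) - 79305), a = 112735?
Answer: -223822402913940161/766521791140 ≈ -2.9200e+5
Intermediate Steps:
h = -733553763/2 (h = -2 + ((-123543 - 72949)*((59596 - 1*(-34642)) - 79305))/8 = -2 + (-196492*((59596 + 34642) - 79305))/8 = -2 + (-196492*(94238 - 79305))/8 = -2 + (-196492*14933)/8 = -2 + (⅛)*(-2934215036) = -2 - 733553759/2 = -733553763/2 ≈ -3.6678e+8)
s(c, F) = 1/(F + c)
-288744 + (s(-436, -120)/(-85603) + h/a) = -288744 + (1/(-120 - 436*(-85603)) - 733553763/2/112735) = -288744 + (-1/85603/(-556) - 733553763/2*1/112735) = -288744 + (-1/556*(-1/85603) - 733553763/225470) = -288744 + (1/47595268 - 733553763/225470) = -288744 - 2493834853012001/766521791140 = -223822402913940161/766521791140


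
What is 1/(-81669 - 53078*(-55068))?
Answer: 1/7420247796 ≈ 1.3477e-10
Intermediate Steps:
1/(-81669 - 53078*(-55068)) = -1/55068/(-134747) = -1/134747*(-1/55068) = 1/7420247796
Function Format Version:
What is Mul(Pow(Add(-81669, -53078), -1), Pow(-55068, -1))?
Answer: Rational(1, 7420247796) ≈ 1.3477e-10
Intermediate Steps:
Mul(Pow(Add(-81669, -53078), -1), Pow(-55068, -1)) = Mul(Pow(-134747, -1), Rational(-1, 55068)) = Mul(Rational(-1, 134747), Rational(-1, 55068)) = Rational(1, 7420247796)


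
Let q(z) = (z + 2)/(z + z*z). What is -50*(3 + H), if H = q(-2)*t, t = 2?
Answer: -150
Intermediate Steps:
q(z) = (2 + z)/(z + z²)
H = 0 (H = ((2 - 2)/((-2)*(1 - 2)))*2 = -½*0/(-1)*2 = -½*(-1)*0*2 = 0*2 = 0)
-50*(3 + H) = -50*(3 + 0) = -50*3 = -150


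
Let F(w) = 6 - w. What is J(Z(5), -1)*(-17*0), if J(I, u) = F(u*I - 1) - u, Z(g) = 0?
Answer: 0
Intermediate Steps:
J(I, u) = 7 - u - I*u (J(I, u) = (6 - (u*I - 1)) - u = (6 - (I*u - 1)) - u = (6 - (-1 + I*u)) - u = (6 + (1 - I*u)) - u = (7 - I*u) - u = 7 - u - I*u)
J(Z(5), -1)*(-17*0) = (7 - 1*(-1) - 1*0*(-1))*(-17*0) = (7 + 1 + 0)*0 = 8*0 = 0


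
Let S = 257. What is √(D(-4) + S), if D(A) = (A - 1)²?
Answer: √282 ≈ 16.793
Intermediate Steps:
D(A) = (-1 + A)²
√(D(-4) + S) = √((-1 - 4)² + 257) = √((-5)² + 257) = √(25 + 257) = √282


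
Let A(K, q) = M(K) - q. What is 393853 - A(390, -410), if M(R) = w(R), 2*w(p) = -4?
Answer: 393445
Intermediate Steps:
w(p) = -2 (w(p) = (½)*(-4) = -2)
M(R) = -2
A(K, q) = -2 - q
393853 - A(390, -410) = 393853 - (-2 - 1*(-410)) = 393853 - (-2 + 410) = 393853 - 1*408 = 393853 - 408 = 393445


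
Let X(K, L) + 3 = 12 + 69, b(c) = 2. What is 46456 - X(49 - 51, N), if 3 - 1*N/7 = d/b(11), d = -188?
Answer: 46378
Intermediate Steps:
N = 679 (N = 21 - (-1316)/2 = 21 - 7*(-94) = 21 + 658 = 679)
X(K, L) = 78 (X(K, L) = -3 + (12 + 69) = -3 + 81 = 78)
46456 - X(49 - 51, N) = 46456 - 1*78 = 46456 - 78 = 46378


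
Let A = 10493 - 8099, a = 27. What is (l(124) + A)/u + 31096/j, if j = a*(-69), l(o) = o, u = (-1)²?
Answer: 202606/81 ≈ 2501.3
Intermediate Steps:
u = 1
A = 2394
j = -1863 (j = 27*(-69) = -1863)
(l(124) + A)/u + 31096/j = (124 + 2394)/1 + 31096/(-1863) = 2518*1 + 31096*(-1/1863) = 2518 - 1352/81 = 202606/81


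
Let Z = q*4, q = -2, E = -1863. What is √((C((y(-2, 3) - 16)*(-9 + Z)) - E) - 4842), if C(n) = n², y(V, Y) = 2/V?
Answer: √80542 ≈ 283.80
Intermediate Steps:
Z = -8 (Z = -2*4 = -8)
√((C((y(-2, 3) - 16)*(-9 + Z)) - E) - 4842) = √((((2/(-2) - 16)*(-9 - 8))² - 1*(-1863)) - 4842) = √((((2*(-½) - 16)*(-17))² + 1863) - 4842) = √((((-1 - 16)*(-17))² + 1863) - 4842) = √(((-17*(-17))² + 1863) - 4842) = √((289² + 1863) - 4842) = √((83521 + 1863) - 4842) = √(85384 - 4842) = √80542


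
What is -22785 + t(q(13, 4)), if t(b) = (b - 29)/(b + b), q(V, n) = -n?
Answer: -182247/8 ≈ -22781.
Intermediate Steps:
t(b) = (-29 + b)/(2*b) (t(b) = (-29 + b)/((2*b)) = (-29 + b)*(1/(2*b)) = (-29 + b)/(2*b))
-22785 + t(q(13, 4)) = -22785 + (-29 - 1*4)/(2*((-1*4))) = -22785 + (1/2)*(-29 - 4)/(-4) = -22785 + (1/2)*(-1/4)*(-33) = -22785 + 33/8 = -182247/8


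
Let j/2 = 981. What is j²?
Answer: 3849444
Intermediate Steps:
j = 1962 (j = 2*981 = 1962)
j² = 1962² = 3849444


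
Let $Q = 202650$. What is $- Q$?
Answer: $-202650$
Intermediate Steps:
$- Q = \left(-1\right) 202650 = -202650$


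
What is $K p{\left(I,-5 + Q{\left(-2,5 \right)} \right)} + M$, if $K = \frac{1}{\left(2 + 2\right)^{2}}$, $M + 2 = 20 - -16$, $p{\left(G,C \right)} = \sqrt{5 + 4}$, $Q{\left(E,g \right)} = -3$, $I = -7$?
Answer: $\frac{547}{16} \approx 34.188$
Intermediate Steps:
$p{\left(G,C \right)} = 3$ ($p{\left(G,C \right)} = \sqrt{9} = 3$)
$M = 34$ ($M = -2 + \left(20 - -16\right) = -2 + \left(20 + 16\right) = -2 + 36 = 34$)
$K = \frac{1}{16}$ ($K = \frac{1}{4^{2}} = \frac{1}{16} \approx 0.0625$)
$K p{\left(I,-5 + Q{\left(-2,5 \right)} \right)} + M = \frac{1}{16} \cdot 3 + 34 = \frac{3}{16} + 34 = \frac{547}{16}$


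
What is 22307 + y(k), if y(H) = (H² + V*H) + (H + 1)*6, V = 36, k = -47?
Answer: 22548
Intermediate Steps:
y(H) = 6 + H² + 42*H (y(H) = (H² + 36*H) + (H + 1)*6 = (H² + 36*H) + (1 + H)*6 = (H² + 36*H) + (6 + 6*H) = 6 + H² + 42*H)
22307 + y(k) = 22307 + (6 + (-47)² + 42*(-47)) = 22307 + (6 + 2209 - 1974) = 22307 + 241 = 22548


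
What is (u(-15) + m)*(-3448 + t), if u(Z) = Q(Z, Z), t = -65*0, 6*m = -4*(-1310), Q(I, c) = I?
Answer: -8878600/3 ≈ -2.9595e+6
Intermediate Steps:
m = 2620/3 (m = (-4*(-1310))/6 = (⅙)*5240 = 2620/3 ≈ 873.33)
t = 0
u(Z) = Z
(u(-15) + m)*(-3448 + t) = (-15 + 2620/3)*(-3448 + 0) = (2575/3)*(-3448) = -8878600/3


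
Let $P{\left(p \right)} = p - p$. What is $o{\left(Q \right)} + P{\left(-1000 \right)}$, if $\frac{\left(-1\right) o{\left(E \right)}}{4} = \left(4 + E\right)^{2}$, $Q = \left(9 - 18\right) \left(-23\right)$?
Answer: $-178084$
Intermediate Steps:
$Q = 207$ ($Q = \left(-9\right) \left(-23\right) = 207$)
$P{\left(p \right)} = 0$
$o{\left(E \right)} = - 4 \left(4 + E\right)^{2}$
$o{\left(Q \right)} + P{\left(-1000 \right)} = - 4 \left(4 + 207\right)^{2} + 0 = - 4 \cdot 211^{2} + 0 = \left(-4\right) 44521 + 0 = -178084 + 0 = -178084$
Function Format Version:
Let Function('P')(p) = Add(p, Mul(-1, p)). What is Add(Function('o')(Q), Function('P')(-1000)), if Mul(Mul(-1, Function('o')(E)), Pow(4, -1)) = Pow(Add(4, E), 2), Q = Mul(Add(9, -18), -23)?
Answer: -178084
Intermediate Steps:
Q = 207 (Q = Mul(-9, -23) = 207)
Function('P')(p) = 0
Function('o')(E) = Mul(-4, Pow(Add(4, E), 2))
Add(Function('o')(Q), Function('P')(-1000)) = Add(Mul(-4, Pow(Add(4, 207), 2)), 0) = Add(Mul(-4, Pow(211, 2)), 0) = Add(Mul(-4, 44521), 0) = Add(-178084, 0) = -178084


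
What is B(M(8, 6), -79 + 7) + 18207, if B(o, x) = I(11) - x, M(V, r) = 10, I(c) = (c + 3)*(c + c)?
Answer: 18587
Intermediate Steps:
I(c) = 2*c*(3 + c) (I(c) = (3 + c)*(2*c) = 2*c*(3 + c))
B(o, x) = 308 - x (B(o, x) = 2*11*(3 + 11) - x = 2*11*14 - x = 308 - x)
B(M(8, 6), -79 + 7) + 18207 = (308 - (-79 + 7)) + 18207 = (308 - 1*(-72)) + 18207 = (308 + 72) + 18207 = 380 + 18207 = 18587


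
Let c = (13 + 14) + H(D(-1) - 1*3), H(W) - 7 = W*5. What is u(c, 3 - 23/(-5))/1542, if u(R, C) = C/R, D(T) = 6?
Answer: 19/188895 ≈ 0.00010058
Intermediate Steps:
H(W) = 7 + 5*W (H(W) = 7 + W*5 = 7 + 5*W)
c = 49 (c = (13 + 14) + (7 + 5*(6 - 1*3)) = 27 + (7 + 5*(6 - 3)) = 27 + (7 + 5*3) = 27 + (7 + 15) = 27 + 22 = 49)
u(c, 3 - 23/(-5))/1542 = ((3 - 23/(-5))/49)/1542 = ((3 - 23*(-1/5))*(1/49))*(1/1542) = ((3 + 23/5)*(1/49))*(1/1542) = ((38/5)*(1/49))*(1/1542) = (38/245)*(1/1542) = 19/188895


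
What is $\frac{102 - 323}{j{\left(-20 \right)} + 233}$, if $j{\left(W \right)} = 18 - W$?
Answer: $- \frac{221}{271} \approx -0.8155$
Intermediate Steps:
$\frac{102 - 323}{j{\left(-20 \right)} + 233} = \frac{102 - 323}{\left(18 - -20\right) + 233} = - \frac{221}{\left(18 + 20\right) + 233} = - \frac{221}{38 + 233} = - \frac{221}{271}$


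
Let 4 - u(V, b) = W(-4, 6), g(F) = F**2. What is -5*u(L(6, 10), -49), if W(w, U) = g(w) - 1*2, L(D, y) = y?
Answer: 50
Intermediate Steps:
W(w, U) = -2 + w**2 (W(w, U) = w**2 - 1*2 = w**2 - 2 = -2 + w**2)
u(V, b) = -10 (u(V, b) = 4 - (-2 + (-4)**2) = 4 - (-2 + 16) = 4 - 1*14 = 4 - 14 = -10)
-5*u(L(6, 10), -49) = -5*(-10) = 50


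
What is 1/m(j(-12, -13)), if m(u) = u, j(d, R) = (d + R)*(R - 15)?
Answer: 1/700 ≈ 0.0014286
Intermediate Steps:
j(d, R) = (-15 + R)*(R + d) (j(d, R) = (R + d)*(-15 + R) = (-15 + R)*(R + d))
1/m(j(-12, -13)) = 1/((-13)² - 15*(-13) - 15*(-12) - 13*(-12)) = 1/(169 + 195 + 180 + 156) = 1/700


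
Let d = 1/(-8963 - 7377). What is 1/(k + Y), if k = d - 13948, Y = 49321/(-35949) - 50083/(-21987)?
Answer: -4305103411140/60043682758237741 ≈ -7.1699e-5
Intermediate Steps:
d = -1/16340 (d = 1/(-16340) = -1/16340 ≈ -6.1200e-5)
Y = 238670980/263470221 (Y = 49321*(-1/35949) - 50083*(-1/21987) = -49321/35949 + 50083/21987 = 238670980/263470221 ≈ 0.90587)
k = -227910321/16340 (k = -1/16340 - 13948 = -227910321/16340 ≈ -13948.)
1/(k + Y) = 1/(-227910321/16340 + 238670980/263470221) = 1/(-60043682758237741/4305103411140) = -4305103411140/60043682758237741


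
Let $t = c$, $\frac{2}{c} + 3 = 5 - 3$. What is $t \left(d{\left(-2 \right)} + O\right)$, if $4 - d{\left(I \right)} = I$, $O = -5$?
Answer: $-2$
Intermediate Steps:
$d{\left(I \right)} = 4 - I$
$c = -2$ ($c = \frac{2}{-3 + \left(5 - 3\right)} = \frac{2}{-3 + 2} = \frac{2}{-1} = 2 \left(-1\right) = -2$)
$t = -2$
$t \left(d{\left(-2 \right)} + O\right) = - 2 \left(\left(4 - -2\right) - 5\right) = - 2 \left(\left(4 + 2\right) - 5\right) = - 2 \left(6 - 5\right) = \left(-2\right) 1 = -2$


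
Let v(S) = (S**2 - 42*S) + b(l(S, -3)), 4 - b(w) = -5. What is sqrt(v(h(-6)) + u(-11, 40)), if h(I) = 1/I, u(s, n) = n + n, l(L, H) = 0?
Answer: sqrt(3457)/6 ≈ 9.7994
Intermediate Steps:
b(w) = 9 (b(w) = 4 - 1*(-5) = 4 + 5 = 9)
u(s, n) = 2*n
v(S) = 9 + S**2 - 42*S (v(S) = (S**2 - 42*S) + 9 = 9 + S**2 - 42*S)
sqrt(v(h(-6)) + u(-11, 40)) = sqrt((9 + (1/(-6))**2 - 42/(-6)) + 2*40) = sqrt((9 + (-1/6)**2 - 42*(-1/6)) + 80) = sqrt((9 + 1/36 + 7) + 80) = sqrt(577/36 + 80) = sqrt(3457/36) = sqrt(3457)/6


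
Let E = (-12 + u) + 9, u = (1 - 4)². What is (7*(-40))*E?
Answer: -1680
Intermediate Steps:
u = 9 (u = (-3)² = 9)
E = 6 (E = (-12 + 9) + 9 = -3 + 9 = 6)
(7*(-40))*E = (7*(-40))*6 = -280*6 = -1680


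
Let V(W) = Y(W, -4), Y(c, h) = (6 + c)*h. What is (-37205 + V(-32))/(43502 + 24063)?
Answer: -37101/67565 ≈ -0.54912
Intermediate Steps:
Y(c, h) = h*(6 + c)
V(W) = -24 - 4*W (V(W) = -4*(6 + W) = -24 - 4*W)
(-37205 + V(-32))/(43502 + 24063) = (-37205 + (-24 - 4*(-32)))/(43502 + 24063) = (-37205 + (-24 + 128))/67565 = (-37205 + 104)*(1/67565) = -37101*1/67565 = -37101/67565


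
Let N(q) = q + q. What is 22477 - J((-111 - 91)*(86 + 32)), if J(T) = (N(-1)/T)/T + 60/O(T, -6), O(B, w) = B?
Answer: 6385209513777/284077448 ≈ 22477.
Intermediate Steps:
N(q) = 2*q
J(T) = -2/T² + 60/T (J(T) = ((2*(-1))/T)/T + 60/T = (-2/T)/T + 60/T = -2/T² + 60/T)
22477 - J((-111 - 91)*(86 + 32)) = 22477 - 2*(-1 + 30*((-111 - 91)*(86 + 32)))/((-111 - 91)*(86 + 32))² = 22477 - 2*(-1 + 30*(-202*118))/(-202*118)² = 22477 - 2*(-1 + 30*(-23836))/(-23836)² = 22477 - 2*(-1 - 715080)/568154896 = 22477 - 2*(-715081)/568154896 = 22477 - 1*(-715081/284077448) = 22477 + 715081/284077448 = 6385209513777/284077448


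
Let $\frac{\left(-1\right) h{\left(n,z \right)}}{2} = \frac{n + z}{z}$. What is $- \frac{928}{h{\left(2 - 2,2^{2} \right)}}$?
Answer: $464$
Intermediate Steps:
$h{\left(n,z \right)} = - \frac{2 \left(n + z\right)}{z}$ ($h{\left(n,z \right)} = - 2 \frac{n + z}{z} = - \frac{2 \left(n + z\right)}{z}$)
$- \frac{928}{h{\left(2 - 2,2^{2} \right)}} = - \frac{928}{-2 - \frac{2 \left(2 - 2\right)}{2^{2}}} = - \frac{928}{-2 - \frac{2 \left(2 - 2\right)}{4}} = - \frac{928}{-2 - 0 \cdot \frac{1}{4}} = - \frac{928}{-2 + 0} = - \frac{928}{-2} = \left(-928\right) \left(- \frac{1}{2}\right) = 464$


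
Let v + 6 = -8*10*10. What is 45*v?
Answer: -36270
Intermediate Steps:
v = -806 (v = -6 - 8*10*10 = -6 - 80*10 = -6 - 800 = -806)
45*v = 45*(-806) = -36270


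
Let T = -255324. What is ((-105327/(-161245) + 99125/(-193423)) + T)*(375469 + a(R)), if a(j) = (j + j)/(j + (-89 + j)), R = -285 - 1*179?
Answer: -3040758056940482687388644/31718695992795 ≈ -9.5866e+10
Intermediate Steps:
R = -464 (R = -285 - 179 = -464)
a(j) = 2*j/(-89 + 2*j) (a(j) = (2*j)/(-89 + 2*j) = 2*j/(-89 + 2*j))
((-105327/(-161245) + 99125/(-193423)) + T)*(375469 + a(R)) = ((-105327/(-161245) + 99125/(-193423)) - 255324)*(375469 + 2*(-464)/(-89 + 2*(-464))) = ((-105327*(-1/161245) + 99125*(-1/193423)) - 255324)*(375469 + 2*(-464)/(-89 - 928)) = ((105327/161245 - 99125/193423) - 255324)*(375469 + 2*(-464)/(-1017)) = (4389253696/31188491635 - 255324)*(375469 + 2*(-464)*(-1/1017)) = -7963166048961044*(375469 + 928/1017)/31188491635 = -7963166048961044/31188491635*381852901/1017 = -3040758056940482687388644/31718695992795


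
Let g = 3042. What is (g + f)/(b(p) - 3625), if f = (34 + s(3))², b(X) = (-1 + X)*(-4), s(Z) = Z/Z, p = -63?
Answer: -4267/3369 ≈ -1.2665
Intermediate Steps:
s(Z) = 1
b(X) = 4 - 4*X
f = 1225 (f = (34 + 1)² = 35² = 1225)
(g + f)/(b(p) - 3625) = (3042 + 1225)/((4 - 4*(-63)) - 3625) = 4267/((4 + 252) - 3625) = 4267/(256 - 3625) = 4267/(-3369) = 4267*(-1/3369) = -4267/3369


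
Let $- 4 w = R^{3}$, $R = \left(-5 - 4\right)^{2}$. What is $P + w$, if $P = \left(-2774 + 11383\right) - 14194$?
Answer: $- \frac{553781}{4} \approx -1.3845 \cdot 10^{5}$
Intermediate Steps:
$R = 81$ ($R = \left(-9\right)^{2} = 81$)
$P = -5585$ ($P = 8609 - 14194 = -5585$)
$w = - \frac{531441}{4}$ ($w = - \frac{81^{3}}{4} = \left(- \frac{1}{4}\right) 531441 = - \frac{531441}{4} \approx -1.3286 \cdot 10^{5}$)
$P + w = -5585 - \frac{531441}{4} = - \frac{553781}{4}$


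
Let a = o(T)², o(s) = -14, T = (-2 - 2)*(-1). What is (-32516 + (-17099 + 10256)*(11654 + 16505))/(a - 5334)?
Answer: 27532079/734 ≈ 37510.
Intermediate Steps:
T = 4 (T = -4*(-1) = 4)
a = 196 (a = (-14)² = 196)
(-32516 + (-17099 + 10256)*(11654 + 16505))/(a - 5334) = (-32516 + (-17099 + 10256)*(11654 + 16505))/(196 - 5334) = (-32516 - 6843*28159)/(-5138) = (-32516 - 192692037)*(-1/5138) = -192724553*(-1/5138) = 27532079/734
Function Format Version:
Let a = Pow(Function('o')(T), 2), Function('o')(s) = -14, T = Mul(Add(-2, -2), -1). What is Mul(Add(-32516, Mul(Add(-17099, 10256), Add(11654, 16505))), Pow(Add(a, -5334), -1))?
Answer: Rational(27532079, 734) ≈ 37510.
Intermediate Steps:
T = 4 (T = Mul(-4, -1) = 4)
a = 196 (a = Pow(-14, 2) = 196)
Mul(Add(-32516, Mul(Add(-17099, 10256), Add(11654, 16505))), Pow(Add(a, -5334), -1)) = Mul(Add(-32516, Mul(Add(-17099, 10256), Add(11654, 16505))), Pow(Add(196, -5334), -1)) = Mul(Add(-32516, Mul(-6843, 28159)), Pow(-5138, -1)) = Mul(Add(-32516, -192692037), Rational(-1, 5138)) = Mul(-192724553, Rational(-1, 5138)) = Rational(27532079, 734)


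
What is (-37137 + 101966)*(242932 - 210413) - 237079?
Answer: 2107937172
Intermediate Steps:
(-37137 + 101966)*(242932 - 210413) - 237079 = 64829*32519 - 237079 = 2108174251 - 237079 = 2107937172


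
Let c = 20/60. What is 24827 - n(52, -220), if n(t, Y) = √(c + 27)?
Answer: 24827 - √246/3 ≈ 24822.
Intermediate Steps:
c = ⅓ (c = 20*(1/60) = ⅓ ≈ 0.33333)
n(t, Y) = √246/3 (n(t, Y) = √(⅓ + 27) = √(82/3) = √246/3)
24827 - n(52, -220) = 24827 - √246/3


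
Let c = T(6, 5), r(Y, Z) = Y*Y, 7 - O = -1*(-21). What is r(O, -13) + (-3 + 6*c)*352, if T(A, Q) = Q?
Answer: 9700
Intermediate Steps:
O = -14 (O = 7 - (-1)*(-21) = 7 - 1*21 = 7 - 21 = -14)
r(Y, Z) = Y**2
c = 5
r(O, -13) + (-3 + 6*c)*352 = (-14)**2 + (-3 + 6*5)*352 = 196 + (-3 + 30)*352 = 196 + 27*352 = 196 + 9504 = 9700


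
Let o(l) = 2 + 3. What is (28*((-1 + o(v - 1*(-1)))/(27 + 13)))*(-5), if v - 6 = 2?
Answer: -14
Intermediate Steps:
v = 8 (v = 6 + 2 = 8)
o(l) = 5
(28*((-1 + o(v - 1*(-1)))/(27 + 13)))*(-5) = (28*((-1 + 5)/(27 + 13)))*(-5) = (28*(4/40))*(-5) = (28*(4*(1/40)))*(-5) = (28*(1/10))*(-5) = (14/5)*(-5) = -14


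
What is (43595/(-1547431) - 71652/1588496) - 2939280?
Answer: -258036033603633229/87788855492 ≈ -2.9393e+6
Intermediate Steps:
(43595/(-1547431) - 71652/1588496) - 2939280 = (43595*(-1/1547431) - 71652*1/1588496) - 2939280 = (-43595/1547431 - 2559/56732) - 2939280 = -6433107469/87788855492 - 2939280 = -258036033603633229/87788855492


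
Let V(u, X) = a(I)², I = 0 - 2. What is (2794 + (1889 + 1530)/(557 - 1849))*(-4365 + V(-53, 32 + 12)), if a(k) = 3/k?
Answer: -62935792479/5168 ≈ -1.2178e+7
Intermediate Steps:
I = -2
V(u, X) = 9/4 (V(u, X) = (3/(-2))² = (3*(-½))² = (-3/2)² = 9/4)
(2794 + (1889 + 1530)/(557 - 1849))*(-4365 + V(-53, 32 + 12)) = (2794 + (1889 + 1530)/(557 - 1849))*(-4365 + 9/4) = (2794 + 3419/(-1292))*(-17451/4) = (2794 + 3419*(-1/1292))*(-17451/4) = (2794 - 3419/1292)*(-17451/4) = (3606429/1292)*(-17451/4) = -62935792479/5168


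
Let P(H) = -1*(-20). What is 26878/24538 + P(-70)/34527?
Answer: 464253733/423611763 ≈ 1.0959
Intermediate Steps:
P(H) = 20
26878/24538 + P(-70)/34527 = 26878/24538 + 20/34527 = 26878*(1/24538) + 20*(1/34527) = 13439/12269 + 20/34527 = 464253733/423611763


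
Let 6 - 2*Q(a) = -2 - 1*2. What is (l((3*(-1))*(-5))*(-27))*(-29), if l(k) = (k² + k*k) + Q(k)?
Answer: 356265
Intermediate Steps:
Q(a) = 5 (Q(a) = 3 - (-2 - 1*2)/2 = 3 - (-2 - 2)/2 = 3 - ½*(-4) = 3 + 2 = 5)
l(k) = 5 + 2*k² (l(k) = (k² + k*k) + 5 = (k² + k²) + 5 = 2*k² + 5 = 5 + 2*k²)
(l((3*(-1))*(-5))*(-27))*(-29) = ((5 + 2*((3*(-1))*(-5))²)*(-27))*(-29) = ((5 + 2*(-3*(-5))²)*(-27))*(-29) = ((5 + 2*15²)*(-27))*(-29) = ((5 + 2*225)*(-27))*(-29) = ((5 + 450)*(-27))*(-29) = (455*(-27))*(-29) = -12285*(-29) = 356265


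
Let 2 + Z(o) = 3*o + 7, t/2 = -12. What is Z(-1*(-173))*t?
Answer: -12576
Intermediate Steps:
t = -24 (t = 2*(-12) = -24)
Z(o) = 5 + 3*o (Z(o) = -2 + (3*o + 7) = -2 + (7 + 3*o) = 5 + 3*o)
Z(-1*(-173))*t = (5 + 3*(-1*(-173)))*(-24) = (5 + 3*173)*(-24) = (5 + 519)*(-24) = 524*(-24) = -12576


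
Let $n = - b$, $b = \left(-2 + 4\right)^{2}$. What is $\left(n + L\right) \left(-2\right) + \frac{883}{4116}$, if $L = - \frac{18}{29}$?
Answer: $\frac{1128695}{119364} \approx 9.4559$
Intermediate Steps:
$L = - \frac{18}{29}$ ($L = \left(-18\right) \frac{1}{29} = - \frac{18}{29} \approx -0.62069$)
$b = 4$ ($b = 2^{2} = 4$)
$n = -4$ ($n = \left(-1\right) 4 = -4$)
$\left(n + L\right) \left(-2\right) + \frac{883}{4116} = \left(-4 - \frac{18}{29}\right) \left(-2\right) + \frac{883}{4116} = \left(- \frac{134}{29}\right) \left(-2\right) + 883 \cdot \frac{1}{4116} = \frac{268}{29} + \frac{883}{4116} = \frac{1128695}{119364}$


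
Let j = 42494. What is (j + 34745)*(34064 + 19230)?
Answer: 4116375266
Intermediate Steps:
(j + 34745)*(34064 + 19230) = (42494 + 34745)*(34064 + 19230) = 77239*53294 = 4116375266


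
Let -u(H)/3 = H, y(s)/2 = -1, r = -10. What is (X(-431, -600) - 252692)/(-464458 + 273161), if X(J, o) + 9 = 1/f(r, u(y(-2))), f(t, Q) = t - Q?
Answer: 4043217/3060752 ≈ 1.3210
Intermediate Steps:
y(s) = -2 (y(s) = 2*(-1) = -2)
u(H) = -3*H
X(J, o) = -145/16 (X(J, o) = -9 + 1/(-10 - (-3)*(-2)) = -9 + 1/(-10 - 1*6) = -9 + 1/(-10 - 6) = -9 + 1/(-16) = -9 - 1/16 = -145/16)
(X(-431, -600) - 252692)/(-464458 + 273161) = (-145/16 - 252692)/(-464458 + 273161) = -4043217/16/(-191297) = -4043217/16*(-1/191297) = 4043217/3060752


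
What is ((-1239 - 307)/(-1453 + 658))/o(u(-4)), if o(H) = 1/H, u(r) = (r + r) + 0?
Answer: -12368/795 ≈ -15.557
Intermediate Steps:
u(r) = 2*r (u(r) = 2*r + 0 = 2*r)
((-1239 - 307)/(-1453 + 658))/o(u(-4)) = ((-1239 - 307)/(-1453 + 658))/(1/(2*(-4))) = (-1546/(-795))/(1/(-8)) = (-1546*(-1/795))/(-⅛) = (1546/795)*(-8) = -12368/795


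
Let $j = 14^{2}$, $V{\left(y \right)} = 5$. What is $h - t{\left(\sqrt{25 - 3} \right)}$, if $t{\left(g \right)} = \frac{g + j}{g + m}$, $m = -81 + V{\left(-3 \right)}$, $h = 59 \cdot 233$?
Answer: $\frac{39557578}{2877} + \frac{136 \sqrt{22}}{2877} \approx 13750.0$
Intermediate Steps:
$h = 13747$
$m = -76$ ($m = -81 + 5 = -76$)
$j = 196$
$t{\left(g \right)} = \frac{196 + g}{-76 + g}$ ($t{\left(g \right)} = \frac{g + 196}{g - 76} = \frac{196 + g}{-76 + g}$)
$h - t{\left(\sqrt{25 - 3} \right)} = 13747 - \frac{196 + \sqrt{25 - 3}}{-76 + \sqrt{25 - 3}} = 13747 - \frac{196 + \sqrt{22}}{-76 + \sqrt{22}}$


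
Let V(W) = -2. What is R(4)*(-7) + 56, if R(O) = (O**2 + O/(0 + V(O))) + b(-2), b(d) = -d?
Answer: -56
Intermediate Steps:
R(O) = 2 + O**2 - O/2 (R(O) = (O**2 + O/(0 - 2)) - 1*(-2) = (O**2 + O/(-2)) + 2 = (O**2 - O/2) + 2 = 2 + O**2 - O/2)
R(4)*(-7) + 56 = (2 + 4**2 - 1/2*4)*(-7) + 56 = (2 + 16 - 2)*(-7) + 56 = 16*(-7) + 56 = -112 + 56 = -56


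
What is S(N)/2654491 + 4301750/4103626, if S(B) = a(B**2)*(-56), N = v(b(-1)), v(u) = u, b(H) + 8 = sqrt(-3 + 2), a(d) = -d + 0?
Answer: 816673875127/778074163169 - 128*I/379213 ≈ 1.0496 - 0.00033754*I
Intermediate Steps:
a(d) = -d
b(H) = -8 + I (b(H) = -8 + sqrt(-3 + 2) = -8 + sqrt(-1) = -8 + I)
N = -8 + I ≈ -8.0 + 1.0*I
S(B) = 56*B**2 (S(B) = -B**2*(-56) = 56*B**2)
S(N)/2654491 + 4301750/4103626 = (56*(-8 + I)**2)/2654491 + 4301750/4103626 = (56*(-8 + I)**2)*(1/2654491) + 4301750*(1/4103626) = 8*(-8 + I)**2/379213 + 2150875/2051813 = 2150875/2051813 + 8*(-8 + I)**2/379213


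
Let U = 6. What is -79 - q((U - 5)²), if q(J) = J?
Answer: -80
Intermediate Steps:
-79 - q((U - 5)²) = -79 - (6 - 5)² = -79 - 1*1² = -79 - 1*1 = -79 - 1 = -80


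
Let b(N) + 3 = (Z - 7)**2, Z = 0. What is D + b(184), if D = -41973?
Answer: -41927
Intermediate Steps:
b(N) = 46 (b(N) = -3 + (0 - 7)**2 = -3 + (-7)**2 = -3 + 49 = 46)
D + b(184) = -41973 + 46 = -41927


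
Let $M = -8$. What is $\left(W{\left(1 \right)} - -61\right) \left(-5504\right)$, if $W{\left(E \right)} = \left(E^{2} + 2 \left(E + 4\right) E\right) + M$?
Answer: $-352256$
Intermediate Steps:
$W{\left(E \right)} = -8 + E^{2} + E \left(8 + 2 E\right)$ ($W{\left(E \right)} = \left(E^{2} + 2 \left(E + 4\right) E\right) - 8 = \left(E^{2} + 2 \left(4 + E\right) E\right) - 8 = \left(E^{2} + \left(8 + 2 E\right) E\right) - 8 = \left(E^{2} + E \left(8 + 2 E\right)\right) - 8 = -8 + E^{2} + E \left(8 + 2 E\right)$)
$\left(W{\left(1 \right)} - -61\right) \left(-5504\right) = \left(\left(-8 + 3 \cdot 1^{2} + 8 \cdot 1\right) - -61\right) \left(-5504\right) = \left(\left(-8 + 3 \cdot 1 + 8\right) + 61\right) \left(-5504\right) = \left(\left(-8 + 3 + 8\right) + 61\right) \left(-5504\right) = \left(3 + 61\right) \left(-5504\right) = 64 \left(-5504\right) = -352256$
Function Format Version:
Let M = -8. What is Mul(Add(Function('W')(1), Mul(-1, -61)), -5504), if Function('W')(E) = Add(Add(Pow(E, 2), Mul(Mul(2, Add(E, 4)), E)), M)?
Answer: -352256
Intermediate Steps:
Function('W')(E) = Add(-8, Pow(E, 2), Mul(E, Add(8, Mul(2, E)))) (Function('W')(E) = Add(Add(Pow(E, 2), Mul(Mul(2, Add(E, 4)), E)), -8) = Add(Add(Pow(E, 2), Mul(Mul(2, Add(4, E)), E)), -8) = Add(Add(Pow(E, 2), Mul(Add(8, Mul(2, E)), E)), -8) = Add(Add(Pow(E, 2), Mul(E, Add(8, Mul(2, E)))), -8) = Add(-8, Pow(E, 2), Mul(E, Add(8, Mul(2, E)))))
Mul(Add(Function('W')(1), Mul(-1, -61)), -5504) = Mul(Add(Add(-8, Mul(3, Pow(1, 2)), Mul(8, 1)), Mul(-1, -61)), -5504) = Mul(Add(Add(-8, Mul(3, 1), 8), 61), -5504) = Mul(Add(Add(-8, 3, 8), 61), -5504) = Mul(Add(3, 61), -5504) = Mul(64, -5504) = -352256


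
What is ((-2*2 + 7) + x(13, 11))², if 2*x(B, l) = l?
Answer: 289/4 ≈ 72.250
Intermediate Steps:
x(B, l) = l/2
((-2*2 + 7) + x(13, 11))² = ((-2*2 + 7) + (½)*11)² = ((-4 + 7) + 11/2)² = (3 + 11/2)² = (17/2)² = 289/4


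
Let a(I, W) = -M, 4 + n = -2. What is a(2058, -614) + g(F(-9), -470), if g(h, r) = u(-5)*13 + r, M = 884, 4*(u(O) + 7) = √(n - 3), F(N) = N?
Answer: -1445 + 39*I/4 ≈ -1445.0 + 9.75*I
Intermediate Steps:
n = -6 (n = -4 - 2 = -6)
u(O) = -7 + 3*I/4 (u(O) = -7 + √(-6 - 3)/4 = -7 + √(-9)/4 = -7 + (3*I)/4 = -7 + 3*I/4)
g(h, r) = -91 + r + 39*I/4 (g(h, r) = (-7 + 3*I/4)*13 + r = (-91 + 39*I/4) + r = -91 + r + 39*I/4)
a(I, W) = -884 (a(I, W) = -1*884 = -884)
a(2058, -614) + g(F(-9), -470) = -884 + (-91 - 470 + 39*I/4) = -884 + (-561 + 39*I/4) = -1445 + 39*I/4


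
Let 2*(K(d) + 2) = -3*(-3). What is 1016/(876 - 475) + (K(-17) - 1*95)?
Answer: -72153/802 ≈ -89.966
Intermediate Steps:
K(d) = 5/2 (K(d) = -2 + (-3*(-3))/2 = -2 + (1/2)*9 = -2 + 9/2 = 5/2)
1016/(876 - 475) + (K(-17) - 1*95) = 1016/(876 - 475) + (5/2 - 1*95) = 1016/401 + (5/2 - 95) = (1/401)*1016 - 185/2 = 1016/401 - 185/2 = -72153/802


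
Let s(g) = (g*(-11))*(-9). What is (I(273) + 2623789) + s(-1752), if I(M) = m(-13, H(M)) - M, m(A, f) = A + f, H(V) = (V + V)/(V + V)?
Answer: 2450056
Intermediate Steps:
H(V) = 1 (H(V) = (2*V)/((2*V)) = (2*V)*(1/(2*V)) = 1)
s(g) = 99*g (s(g) = -11*g*(-9) = 99*g)
I(M) = -12 - M (I(M) = (-13 + 1) - M = -12 - M)
(I(273) + 2623789) + s(-1752) = ((-12 - 1*273) + 2623789) + 99*(-1752) = ((-12 - 273) + 2623789) - 173448 = (-285 + 2623789) - 173448 = 2623504 - 173448 = 2450056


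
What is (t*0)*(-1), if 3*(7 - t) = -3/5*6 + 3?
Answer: 0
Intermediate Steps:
t = 36/5 (t = 7 - (-3/5*6 + 3)/3 = 7 - (-3*⅕*6 + 3)/3 = 7 - (-⅗*6 + 3)/3 = 7 - (-18/5 + 3)/3 = 7 - ⅓*(-⅗) = 7 + ⅕ = 36/5 ≈ 7.2000)
(t*0)*(-1) = ((36/5)*0)*(-1) = 0*(-1) = 0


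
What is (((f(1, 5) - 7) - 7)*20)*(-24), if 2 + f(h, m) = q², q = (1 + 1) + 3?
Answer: -4320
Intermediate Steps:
q = 5 (q = 2 + 3 = 5)
f(h, m) = 23 (f(h, m) = -2 + 5² = -2 + 25 = 23)
(((f(1, 5) - 7) - 7)*20)*(-24) = (((23 - 7) - 7)*20)*(-24) = ((16 - 7)*20)*(-24) = (9*20)*(-24) = 180*(-24) = -4320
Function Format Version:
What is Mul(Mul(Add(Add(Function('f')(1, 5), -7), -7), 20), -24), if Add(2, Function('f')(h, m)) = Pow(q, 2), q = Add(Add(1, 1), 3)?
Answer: -4320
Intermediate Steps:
q = 5 (q = Add(2, 3) = 5)
Function('f')(h, m) = 23 (Function('f')(h, m) = Add(-2, Pow(5, 2)) = Add(-2, 25) = 23)
Mul(Mul(Add(Add(Function('f')(1, 5), -7), -7), 20), -24) = Mul(Mul(Add(Add(23, -7), -7), 20), -24) = Mul(Mul(Add(16, -7), 20), -24) = Mul(Mul(9, 20), -24) = Mul(180, -24) = -4320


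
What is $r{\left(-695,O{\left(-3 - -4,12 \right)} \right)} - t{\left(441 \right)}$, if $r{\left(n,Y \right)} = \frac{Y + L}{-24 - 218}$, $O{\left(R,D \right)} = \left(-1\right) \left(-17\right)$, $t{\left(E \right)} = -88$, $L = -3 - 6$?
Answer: $\frac{10644}{121} \approx 87.967$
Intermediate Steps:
$L = -9$ ($L = -3 - 6 = -9$)
$O{\left(R,D \right)} = 17$
$r{\left(n,Y \right)} = \frac{9}{242} - \frac{Y}{242}$ ($r{\left(n,Y \right)} = \frac{Y - 9}{-24 - 218} = \frac{-9 + Y}{-242} = \left(-9 + Y\right) \left(- \frac{1}{242}\right) = \frac{9}{242} - \frac{Y}{242}$)
$r{\left(-695,O{\left(-3 - -4,12 \right)} \right)} - t{\left(441 \right)} = \left(\frac{9}{242} - \frac{17}{242}\right) - -88 = \left(\frac{9}{242} - \frac{17}{242}\right) + 88 = - \frac{4}{121} + 88 = \frac{10644}{121}$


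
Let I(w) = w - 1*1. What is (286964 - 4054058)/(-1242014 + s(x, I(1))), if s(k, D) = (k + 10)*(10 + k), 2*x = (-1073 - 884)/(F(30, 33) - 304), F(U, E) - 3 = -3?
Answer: 3857504256/1271643407 ≈ 3.0335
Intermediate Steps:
F(U, E) = 0 (F(U, E) = 3 - 3 = 0)
I(w) = -1 + w (I(w) = w - 1 = -1 + w)
x = 103/32 (x = ((-1073 - 884)/(0 - 304))/2 = (-1957/(-304))/2 = (-1957*(-1/304))/2 = (1/2)*(103/16) = 103/32 ≈ 3.2188)
s(k, D) = (10 + k)**2 (s(k, D) = (10 + k)*(10 + k) = (10 + k)**2)
(286964 - 4054058)/(-1242014 + s(x, I(1))) = (286964 - 4054058)/(-1242014 + (10 + 103/32)**2) = -3767094/(-1242014 + (423/32)**2) = -3767094/(-1242014 + 178929/1024) = -3767094/(-1271643407/1024) = -3767094*(-1024/1271643407) = 3857504256/1271643407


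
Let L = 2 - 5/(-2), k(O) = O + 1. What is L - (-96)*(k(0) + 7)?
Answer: 1545/2 ≈ 772.50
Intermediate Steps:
k(O) = 1 + O
L = 9/2 (L = 2 - 5*(-1/2) = 2 + 5/2 = 9/2 ≈ 4.5000)
L - (-96)*(k(0) + 7) = 9/2 - (-96)*((1 + 0) + 7) = 9/2 - (-96)*(1 + 7) = 9/2 - (-96)*8 = 9/2 - 16*(-48) = 9/2 + 768 = 1545/2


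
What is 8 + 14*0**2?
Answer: 8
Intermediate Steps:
8 + 14*0**2 = 8 + 14*0 = 8 + 0 = 8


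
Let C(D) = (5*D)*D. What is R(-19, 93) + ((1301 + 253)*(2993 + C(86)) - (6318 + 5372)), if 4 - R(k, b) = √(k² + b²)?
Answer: 62106356 - √9010 ≈ 6.2106e+7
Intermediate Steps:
C(D) = 5*D²
R(k, b) = 4 - √(b² + k²) (R(k, b) = 4 - √(k² + b²) = 4 - √(b² + k²))
R(-19, 93) + ((1301 + 253)*(2993 + C(86)) - (6318 + 5372)) = (4 - √(93² + (-19)²)) + ((1301 + 253)*(2993 + 5*86²) - (6318 + 5372)) = (4 - √(8649 + 361)) + (1554*(2993 + 5*7396) - 1*11690) = (4 - √9010) + (1554*(2993 + 36980) - 11690) = (4 - √9010) + (1554*39973 - 11690) = (4 - √9010) + (62118042 - 11690) = (4 - √9010) + 62106352 = 62106356 - √9010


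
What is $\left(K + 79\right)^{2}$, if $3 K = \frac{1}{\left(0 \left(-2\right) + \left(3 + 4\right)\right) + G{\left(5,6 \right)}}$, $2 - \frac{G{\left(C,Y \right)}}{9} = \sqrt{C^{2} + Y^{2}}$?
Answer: $\frac{523128452315}{83825352} - \frac{1022867 \sqrt{61}}{9313928} \approx 6239.8$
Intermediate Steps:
$G{\left(C,Y \right)} = 18 - 9 \sqrt{C^{2} + Y^{2}}$
$K = \frac{1}{3 \left(25 - 9 \sqrt{61}\right)}$ ($K = \frac{1}{3 \left(\left(0 \left(-2\right) + \left(3 + 4\right)\right) + \left(18 - 9 \sqrt{5^{2} + 6^{2}}\right)\right)} = \frac{1}{3 \left(\left(0 + 7\right) + \left(18 - 9 \sqrt{25 + 36}\right)\right)} = \frac{1}{3 \left(7 + \left(18 - 9 \sqrt{61}\right)\right)} = \frac{1}{3 \left(25 - 9 \sqrt{61}\right)} \approx -0.0073596$)
$\left(K + 79\right)^{2} = \left(\left(- \frac{25}{12948} - \frac{3 \sqrt{61}}{4316}\right) + 79\right)^{2} = \left(\frac{1022867}{12948} - \frac{3 \sqrt{61}}{4316}\right)^{2}$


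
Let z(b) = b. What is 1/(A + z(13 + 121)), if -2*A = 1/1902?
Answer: 3804/509735 ≈ 0.0074627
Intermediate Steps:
A = -1/3804 (A = -1/2/1902 = -1/2*1/1902 = -1/3804 ≈ -0.00026288)
1/(A + z(13 + 121)) = 1/(-1/3804 + (13 + 121)) = 1/(-1/3804 + 134) = 1/(509735/3804) = 3804/509735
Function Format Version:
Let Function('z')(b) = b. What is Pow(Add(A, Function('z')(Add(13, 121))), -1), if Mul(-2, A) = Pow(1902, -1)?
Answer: Rational(3804, 509735) ≈ 0.0074627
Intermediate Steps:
A = Rational(-1, 3804) (A = Mul(Rational(-1, 2), Pow(1902, -1)) = Mul(Rational(-1, 2), Rational(1, 1902)) = Rational(-1, 3804) ≈ -0.00026288)
Pow(Add(A, Function('z')(Add(13, 121))), -1) = Pow(Add(Rational(-1, 3804), Add(13, 121)), -1) = Pow(Add(Rational(-1, 3804), 134), -1) = Pow(Rational(509735, 3804), -1) = Rational(3804, 509735)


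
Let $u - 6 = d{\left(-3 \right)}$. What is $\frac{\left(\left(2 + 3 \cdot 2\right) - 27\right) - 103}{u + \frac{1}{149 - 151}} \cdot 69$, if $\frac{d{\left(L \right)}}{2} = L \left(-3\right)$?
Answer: $- \frac{16836}{47} \approx -358.21$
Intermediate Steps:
$d{\left(L \right)} = - 6 L$ ($d{\left(L \right)} = 2 L \left(-3\right) = 2 \left(- 3 L\right) = - 6 L$)
$u = 24$ ($u = 6 - -18 = 6 + 18 = 24$)
$\frac{\left(\left(2 + 3 \cdot 2\right) - 27\right) - 103}{u + \frac{1}{149 - 151}} \cdot 69 = \frac{\left(\left(2 + 3 \cdot 2\right) - 27\right) - 103}{24 + \frac{1}{149 - 151}} \cdot 69 = \frac{\left(\left(2 + 6\right) - 27\right) - 103}{24 + \frac{1}{-2}} \cdot 69 = \frac{\left(8 - 27\right) - 103}{24 - \frac{1}{2}} \cdot 69 = \frac{-19 - 103}{\frac{47}{2}} \cdot 69 = \left(-122\right) \frac{2}{47} \cdot 69 = \left(- \frac{244}{47}\right) 69 = - \frac{16836}{47}$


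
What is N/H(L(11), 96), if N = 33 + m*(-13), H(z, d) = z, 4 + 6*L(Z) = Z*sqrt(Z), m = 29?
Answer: -8256/1315 - 22704*sqrt(11)/1315 ≈ -63.541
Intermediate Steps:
L(Z) = -2/3 + Z**(3/2)/6 (L(Z) = -2/3 + (Z*sqrt(Z))/6 = -2/3 + Z**(3/2)/6)
N = -344 (N = 33 + 29*(-13) = 33 - 377 = -344)
N/H(L(11), 96) = -344/(-2/3 + 11**(3/2)/6) = -344/(-2/3 + (11*sqrt(11))/6) = -344/(-2/3 + 11*sqrt(11)/6)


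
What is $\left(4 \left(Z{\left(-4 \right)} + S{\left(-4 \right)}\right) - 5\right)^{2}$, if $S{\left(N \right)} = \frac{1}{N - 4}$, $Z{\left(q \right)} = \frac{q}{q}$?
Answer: $\frac{9}{4} \approx 2.25$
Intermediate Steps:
$Z{\left(q \right)} = 1$
$S{\left(N \right)} = \frac{1}{-4 + N}$
$\left(4 \left(Z{\left(-4 \right)} + S{\left(-4 \right)}\right) - 5\right)^{2} = \left(4 \left(1 + \frac{1}{-4 - 4}\right) - 5\right)^{2} = \left(4 \left(1 + \frac{1}{-8}\right) - 5\right)^{2} = \left(4 \left(1 - \frac{1}{8}\right) - 5\right)^{2} = \left(4 \cdot \frac{7}{8} - 5\right)^{2} = \left(\frac{7}{2} - 5\right)^{2} = \left(- \frac{3}{2}\right)^{2} = \frac{9}{4}$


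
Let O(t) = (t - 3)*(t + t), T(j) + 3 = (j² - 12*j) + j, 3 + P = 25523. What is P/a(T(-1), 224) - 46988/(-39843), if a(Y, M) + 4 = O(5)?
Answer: 63596573/39843 ≈ 1596.2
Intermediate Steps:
P = 25520 (P = -3 + 25523 = 25520)
T(j) = -3 + j² - 11*j (T(j) = -3 + ((j² - 12*j) + j) = -3 + (j² - 11*j) = -3 + j² - 11*j)
O(t) = 2*t*(-3 + t) (O(t) = (-3 + t)*(2*t) = 2*t*(-3 + t))
a(Y, M) = 16 (a(Y, M) = -4 + 2*5*(-3 + 5) = -4 + 2*5*2 = -4 + 20 = 16)
P/a(T(-1), 224) - 46988/(-39843) = 25520/16 - 46988/(-39843) = 25520*(1/16) - 46988*(-1/39843) = 1595 + 46988/39843 = 63596573/39843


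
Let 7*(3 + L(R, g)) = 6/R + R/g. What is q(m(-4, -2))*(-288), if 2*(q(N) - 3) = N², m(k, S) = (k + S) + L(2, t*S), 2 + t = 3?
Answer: -578160/49 ≈ -11799.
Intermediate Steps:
t = 1 (t = -2 + 3 = 1)
L(R, g) = -3 + 6/(7*R) + R/(7*g) (L(R, g) = -3 + (6/R + R/g)/7 = -3 + (6/(7*R) + R/(7*g)) = -3 + 6/(7*R) + R/(7*g))
m(k, S) = -18/7 + S + k + 2/(7*S) (m(k, S) = (k + S) + (-3 + (6/7)/2 + (⅐)*2/(1*S)) = (S + k) + (-3 + (6/7)*(½) + (⅐)*2/S) = (S + k) + (-3 + 3/7 + 2/(7*S)) = (S + k) + (-18/7 + 2/(7*S)) = -18/7 + S + k + 2/(7*S))
q(N) = 3 + N²/2
q(m(-4, -2))*(-288) = (3 + (-18/7 - 2 - 4 + (2/7)/(-2))²/2)*(-288) = (3 + (-18/7 - 2 - 4 + (2/7)*(-½))²/2)*(-288) = (3 + (-18/7 - 2 - 4 - ⅐)²/2)*(-288) = (3 + (-61/7)²/2)*(-288) = (3 + (½)*(3721/49))*(-288) = (3 + 3721/98)*(-288) = (4015/98)*(-288) = -578160/49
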